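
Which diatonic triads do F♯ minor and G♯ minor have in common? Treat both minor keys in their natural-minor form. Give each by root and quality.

C♯m, E

Triads in F♯ minor (natural minor): F♯ minor (i), G♯ diminished (ii°), A major (III), B minor (iv), C♯ minor (v), D major (VI), E major (VII).
Triads in G♯ minor (natural minor): G♯ minor (i), A♯ diminished (ii°), B major (III), C♯ minor (iv), D♯ minor (v), E major (VI), F♯ major (VII).
Shared triads with their functions: C♯ minor (v in F♯ minor, iv in G♯ minor); E major (VII in F♯ minor, VI in G♯ minor).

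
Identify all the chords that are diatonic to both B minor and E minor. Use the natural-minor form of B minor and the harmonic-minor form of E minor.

Em

Triads in B minor (natural minor): Bm (i), C♯dim (ii°), D (III), Em (iv), F♯m (v), G (VI), A (VII).
Triads in E minor (harmonic minor): Em (i), F♯dim (ii°), Gaug (III+), Am (iv), B (V), C (VI), D♯dim (vii°).
Shared triads with their functions: Em (iv in B minor, i in E minor).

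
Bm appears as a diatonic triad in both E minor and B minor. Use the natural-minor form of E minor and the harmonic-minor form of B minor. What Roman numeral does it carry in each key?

The scale of E minor (natural minor) is E F# G A B C D; B is degree 5, and the triad built there (B-D-F#) is minor, so it is v.
The scale of B minor (harmonic minor) is B C# D E F# G A#; B is degree 1, and the triad built there (B-D-F#) is minor, so it is i.

v in E minor; i in B minor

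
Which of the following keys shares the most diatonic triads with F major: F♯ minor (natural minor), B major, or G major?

G major

Triads of F major: F major (I), G minor (ii), A minor (iii), B♭ major (IV), C major (V), D minor (vi), E diminished (vii°).
F♯ minor (natural minor) shares 0: none.
B major shares 0: none.
G major shares 2: Am, C.
The most common triads (2) are shared with G major.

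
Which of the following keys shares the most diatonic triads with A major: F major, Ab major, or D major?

D major

Triads of A major: A (I), Bm (ii), C#m (iii), D (IV), E (V), F#m (vi), G#dim (vii°).
F major shares 0: none.
Ab major shares 0: none.
D major shares 4: A, Bm, D, F#m.
The most common triads (4) are shared with D major.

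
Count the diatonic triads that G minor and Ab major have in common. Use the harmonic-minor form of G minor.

Diatonic triads of G minor (harmonic minor): Gm (i), Adim (ii°), Bbaug (III+), Cm (iv), D (V), Eb (VI), F#dim (vii°).
Diatonic triads of Ab major: Ab (I), Bbm (ii), Cm (iii), Db (IV), Eb (V), Fm (vi), Gdim (vii°).
Matching root and quality in both lists: Cm, Eb.
That gives 2 common triads.

2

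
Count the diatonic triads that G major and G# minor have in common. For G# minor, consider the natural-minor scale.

0

Diatonic triads of G major: G major (I), A minor (ii), B minor (iii), C major (IV), D major (V), E minor (vi), F# diminished (vii°).
Diatonic triads of G# minor (natural minor): G# minor (i), A# diminished (ii°), B major (III), C# minor (iv), D# minor (v), E major (VI), F# major (VII).
No triad has the same root and quality in both keys.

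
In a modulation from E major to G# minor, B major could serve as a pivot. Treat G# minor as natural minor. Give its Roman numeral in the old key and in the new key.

V in E major; III in G# minor

The scale of E major is E F# G# A B C# D#; B is degree 5, and the triad built there (B-D#-F#) is major, so it is V.
The scale of G# minor (natural minor) is G# A# B C# D# E F#; B is degree 3, and the triad built there (B-D#-F#) is major, so it is III.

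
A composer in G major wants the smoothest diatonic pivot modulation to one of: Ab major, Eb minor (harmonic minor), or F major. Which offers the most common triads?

F major

Triads of G major: G major (I), A minor (ii), B minor (iii), C major (IV), D major (V), E minor (vi), F# diminished (vii°).
Ab major shares 0: none.
Eb minor (harmonic minor) shares 0: none.
F major shares 2: Am, C.
The most common triads (2) are shared with F major.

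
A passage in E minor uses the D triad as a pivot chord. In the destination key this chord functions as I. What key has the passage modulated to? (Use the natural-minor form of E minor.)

The numeral I denotes a major triad on scale degree 1. With D on degree 1, the tonic of the new key is D.
Degree 1 carries a major triad in major keys, so the destination is D major.
Check: the diatonic triads of D major are D (I), Em (ii), F#m (iii), G (IV), A (V), Bm (vi), C#dim (vii°) — D is indeed I.

D major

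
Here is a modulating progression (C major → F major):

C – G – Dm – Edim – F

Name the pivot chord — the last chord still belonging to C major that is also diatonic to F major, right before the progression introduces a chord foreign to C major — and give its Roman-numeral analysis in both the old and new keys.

Chords diatonic to C major: C, Dm, Em, F, G, Am, Bdim.
Reading the progression, the first chord not in that set is Edim, so the modulation leaves C major there.
The chord immediately before Edim is Dm, which is diatonic to both keys: ii in C major and vi in F major.

Dm — ii in C major, vi in F major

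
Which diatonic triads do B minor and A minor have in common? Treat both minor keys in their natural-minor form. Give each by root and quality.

Em, G

Triads in B minor (natural minor): B minor (i), C# diminished (ii°), D major (III), E minor (iv), F# minor (v), G major (VI), A major (VII).
Triads in A minor (natural minor): A minor (i), B diminished (ii°), C major (III), D minor (iv), E minor (v), F major (VI), G major (VII).
Shared triads with their functions: E minor (iv in B minor, v in A minor); G major (VI in B minor, VII in A minor).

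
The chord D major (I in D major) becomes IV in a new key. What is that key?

A major

The numeral IV denotes a major triad on scale degree 4. With D on degree 4, the tonic of the new key is A.
Degree 4 carries a major triad in major keys, so the destination is A major.
Check: the diatonic triads of A major are A (I), Bm (ii), C#m (iii), D (IV), E (V), F#m (vi), G#dim (vii°) — D major is indeed IV.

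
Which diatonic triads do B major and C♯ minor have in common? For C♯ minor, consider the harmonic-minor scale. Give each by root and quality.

C♯m

Triads in B major: B major (I), C♯ minor (ii), D♯ minor (iii), E major (IV), F♯ major (V), G♯ minor (vi), A♯ diminished (vii°).
Triads in C♯ minor (harmonic minor): C♯ minor (i), D♯ diminished (ii°), E augmented (III+), F♯ minor (iv), G♯ major (V), A major (VI), B♯ diminished (vii°).
Shared triads with their functions: C♯ minor (ii in B major, i in C♯ minor).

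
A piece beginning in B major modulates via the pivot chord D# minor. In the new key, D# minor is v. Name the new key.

The numeral v denotes a minor triad on scale degree 5. With D# on degree 5, the tonic of the new key is G#.
Degree 5 carries a minor triad in natural-minor keys, so the destination is G# minor.
Check: the diatonic triads of G# minor (natural minor) are G#m (i), A#dim (ii°), B (III), C#m (iv), D#m (v), E (VI), F# (VII) — D# minor is indeed v.

G# minor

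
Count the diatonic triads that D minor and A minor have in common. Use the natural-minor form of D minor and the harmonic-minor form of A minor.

Diatonic triads of D minor (natural minor): D minor (i), E diminished (ii°), F major (III), G minor (iv), A minor (v), Bb major (VI), C major (VII).
Diatonic triads of A minor (harmonic minor): A minor (i), B diminished (ii°), C augmented (III+), D minor (iv), E major (V), F major (VI), G# diminished (vii°).
Matching root and quality in both lists: D minor, F major, A minor.
That gives 3 common triads.

3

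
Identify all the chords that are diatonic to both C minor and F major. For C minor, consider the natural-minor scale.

Gm, Bb

Triads in C minor (natural minor): Cm (i), Ddim (ii°), Eb (III), Fm (iv), Gm (v), Ab (VI), Bb (VII).
Triads in F major: F (I), Gm (ii), Am (iii), Bb (IV), C (V), Dm (vi), Edim (vii°).
Shared triads with their functions: Gm (v in C minor, ii in F major); Bb (VII in C minor, IV in F major).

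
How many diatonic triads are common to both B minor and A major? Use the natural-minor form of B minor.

4

Diatonic triads of B minor (natural minor): Bm (i), C#dim (ii°), D (III), Em (iv), F#m (v), G (VI), A (VII).
Diatonic triads of A major: A (I), Bm (ii), C#m (iii), D (IV), E (V), F#m (vi), G#dim (vii°).
Matching root and quality in both lists: Bm, D, F#m, A.
That gives 4 common triads.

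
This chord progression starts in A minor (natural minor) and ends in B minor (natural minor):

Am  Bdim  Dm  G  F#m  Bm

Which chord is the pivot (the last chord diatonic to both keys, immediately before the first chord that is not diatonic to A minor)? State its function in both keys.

Chords diatonic to A minor: Am, Bdim, C, Dm, Em, F, G.
Reading the progression, the first chord not in that set is F#m, so the modulation leaves A minor there.
The chord immediately before F#m is G, which is diatonic to both keys: VII in A minor and VI in B minor.

G — VII in A minor, VI in B minor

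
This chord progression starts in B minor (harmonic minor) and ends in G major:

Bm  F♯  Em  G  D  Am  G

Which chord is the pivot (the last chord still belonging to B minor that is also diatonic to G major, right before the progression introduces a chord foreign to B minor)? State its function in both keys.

Chords diatonic to B minor: Bm, C♯dim, Daug, Em, F♯, G, A♯dim.
Reading the progression, the first chord not in that set is D, so the modulation leaves B minor there.
The chord immediately before D is G, which is diatonic to both keys: VI in B minor and I in G major.

G — VI in B minor, I in G major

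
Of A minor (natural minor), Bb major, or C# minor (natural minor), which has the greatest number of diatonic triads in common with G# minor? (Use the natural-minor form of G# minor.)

Triads of G# minor (natural minor): G# minor (i), A# diminished (ii°), B major (III), C# minor (iv), D# minor (v), E major (VI), F# major (VII).
A minor (natural minor) shares 0: none.
Bb major shares 0: none.
C# minor (natural minor) shares 4: G#m, B, C#m, E.
The most common triads (4) are shared with C# minor.

C# minor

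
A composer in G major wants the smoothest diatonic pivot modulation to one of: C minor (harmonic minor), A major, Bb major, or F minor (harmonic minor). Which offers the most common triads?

Triads of G major: G major (I), A minor (ii), B minor (iii), C major (IV), D major (V), E minor (vi), F# diminished (vii°).
C minor (harmonic minor) shares 1: G.
A major shares 2: Bm, D.
Bb major shares 0: none.
F minor (harmonic minor) shares 1: C.
The most common triads (2) are shared with A major.

A major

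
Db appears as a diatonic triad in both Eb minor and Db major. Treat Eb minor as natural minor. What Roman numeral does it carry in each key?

The scale of Eb minor (natural minor) is Eb F Gb Ab Bb Cb Db; Db is degree 7, and the triad built there (Db-F-Ab) is major, so it is VII.
The scale of Db major is Db Eb F Gb Ab Bb C; Db is degree 1, and the triad built there (Db-F-Ab) is major, so it is I.

VII in Eb minor; I in Db major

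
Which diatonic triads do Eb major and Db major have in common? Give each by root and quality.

Fm, Ab

Triads in Eb major: Eb (I), Fm (ii), Gm (iii), Ab (IV), Bb (V), Cm (vi), Ddim (vii°).
Triads in Db major: Db (I), Ebm (ii), Fm (iii), Gb (IV), Ab (V), Bbm (vi), Cdim (vii°).
Shared triads with their functions: Fm (ii in Eb major, iii in Db major); Ab (IV in Eb major, V in Db major).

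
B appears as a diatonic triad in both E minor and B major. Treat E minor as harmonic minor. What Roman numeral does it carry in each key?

V in E minor; I in B major

The scale of E minor (harmonic minor) is E F♯ G A B C D♯; B is degree 5, and the triad built there (B-D♯-F♯) is major, so it is V.
The scale of B major is B C♯ D♯ E F♯ G♯ A♯; B is degree 1, and the triad built there (B-D♯-F♯) is major, so it is I.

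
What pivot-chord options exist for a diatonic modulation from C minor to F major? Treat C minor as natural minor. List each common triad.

Gm, Bb

Triads in C minor (natural minor): C minor (i), D diminished (ii°), Eb major (III), F minor (iv), G minor (v), Ab major (VI), Bb major (VII).
Triads in F major: F major (I), G minor (ii), A minor (iii), Bb major (IV), C major (V), D minor (vi), E diminished (vii°).
Shared triads with their functions: G minor (v in C minor, ii in F major); Bb major (VII in C minor, IV in F major).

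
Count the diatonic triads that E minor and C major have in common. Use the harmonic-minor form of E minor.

Diatonic triads of E minor (harmonic minor): E minor (i), F♯ diminished (ii°), G augmented (III+), A minor (iv), B major (V), C major (VI), D♯ diminished (vii°).
Diatonic triads of C major: C major (I), D minor (ii), E minor (iii), F major (IV), G major (V), A minor (vi), B diminished (vii°).
Matching root and quality in both lists: E minor, A minor, C major.
That gives 3 common triads.

3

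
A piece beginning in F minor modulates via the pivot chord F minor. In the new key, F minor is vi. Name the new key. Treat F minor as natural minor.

A♭ major

The numeral vi denotes a minor triad on scale degree 6. With F on degree 6, the tonic of the new key is A♭.
Degree 6 carries a minor triad in major keys, so the destination is A♭ major.
Check: the diatonic triads of A♭ major are A♭ (I), B♭m (ii), Cm (iii), D♭ (IV), E♭ (V), Fm (vi), Gdim (vii°) — F minor is indeed vi.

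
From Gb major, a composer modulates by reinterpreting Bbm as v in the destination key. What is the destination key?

Eb minor

The numeral v denotes a minor triad on scale degree 5. With Bb on degree 5, the tonic of the new key is Eb.
Degree 5 carries a minor triad in natural-minor keys, so the destination is Eb minor.
Check: the diatonic triads of Eb minor (natural minor) are Ebm (i), Fdim (ii°), Gb (III), Abm (iv), Bbm (v), Cb (VI), Db (VII) — Bbm is indeed v.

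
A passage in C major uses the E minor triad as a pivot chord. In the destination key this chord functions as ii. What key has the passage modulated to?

The numeral ii denotes a minor triad on scale degree 2. With E on degree 2, the tonic of the new key is D.
Degree 2 carries a minor triad in major keys, so the destination is D major.
Check: the diatonic triads of D major are D (I), Em (ii), F#m (iii), G (IV), A (V), Bm (vi), C#dim (vii°) — E minor is indeed ii.

D major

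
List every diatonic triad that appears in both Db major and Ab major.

Db, Fm, Ab, Bbm

Triads in Db major: Db (I), Ebm (ii), Fm (iii), Gb (IV), Ab (V), Bbm (vi), Cdim (vii°).
Triads in Ab major: Ab (I), Bbm (ii), Cm (iii), Db (IV), Eb (V), Fm (vi), Gdim (vii°).
Shared triads with their functions: Db (I in Db major, IV in Ab major); Fm (iii in Db major, vi in Ab major); Ab (V in Db major, I in Ab major); Bbm (vi in Db major, ii in Ab major).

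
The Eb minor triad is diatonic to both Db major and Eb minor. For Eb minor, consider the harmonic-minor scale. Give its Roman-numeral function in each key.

The scale of Db major is Db Eb F Gb Ab Bb C; Eb is degree 2, and the triad built there (Eb-Gb-Bb) is minor, so it is ii.
The scale of Eb minor (harmonic minor) is Eb F Gb Ab Bb Cb D; Eb is degree 1, and the triad built there (Eb-Gb-Bb) is minor, so it is i.

ii in Db major; i in Eb minor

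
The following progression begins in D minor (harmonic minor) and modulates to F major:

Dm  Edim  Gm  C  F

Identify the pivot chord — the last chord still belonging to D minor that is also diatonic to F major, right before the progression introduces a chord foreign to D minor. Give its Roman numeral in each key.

Gm — iv in D minor, ii in F major

Chords diatonic to D minor: Dm, Edim, Faug, Gm, A, Bb, C#dim.
Reading the progression, the first chord not in that set is C, so the modulation leaves D minor there.
The chord immediately before C is Gm, which is diatonic to both keys: iv in D minor and ii in F major.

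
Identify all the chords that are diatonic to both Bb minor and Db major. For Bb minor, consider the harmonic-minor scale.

Bbm, Cdim, Ebm, Gb

Triads in Bb minor (harmonic minor): Bb minor (i), C diminished (ii°), Db augmented (III+), Eb minor (iv), F major (V), Gb major (VI), A diminished (vii°).
Triads in Db major: Db major (I), Eb minor (ii), F minor (iii), Gb major (IV), Ab major (V), Bb minor (vi), C diminished (vii°).
Shared triads with their functions: Bb minor (i in Bb minor, vi in Db major); C diminished (ii° in Bb minor, vii° in Db major); Eb minor (iv in Bb minor, ii in Db major); Gb major (VI in Bb minor, IV in Db major).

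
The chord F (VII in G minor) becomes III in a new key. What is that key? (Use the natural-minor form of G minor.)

The numeral III denotes a major triad on scale degree 3. With F on degree 3, the tonic of the new key is D.
Degree 3 carries a major triad in natural-minor keys, so the destination is D minor.
Check: the diatonic triads of D minor (natural minor) are Dm (i), Edim (ii°), F (III), Gm (iv), Am (v), Bb (VI), C (VII) — F is indeed III.

D minor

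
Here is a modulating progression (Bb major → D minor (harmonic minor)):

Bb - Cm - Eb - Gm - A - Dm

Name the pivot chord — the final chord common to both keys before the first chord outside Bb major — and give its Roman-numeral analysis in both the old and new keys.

Chords diatonic to Bb major: Bb, Cm, Dm, Eb, F, Gm, Adim.
Reading the progression, the first chord not in that set is A, so the modulation leaves Bb major there.
The chord immediately before A is Gm, which is diatonic to both keys: vi in Bb major and iv in D minor.

Gm — vi in Bb major, iv in D minor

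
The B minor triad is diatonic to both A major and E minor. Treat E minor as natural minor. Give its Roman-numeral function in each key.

ii in A major; v in E minor

The scale of A major is A B C# D E F# G#; B is degree 2, and the triad built there (B-D-F#) is minor, so it is ii.
The scale of E minor (natural minor) is E F# G A B C D; B is degree 5, and the triad built there (B-D-F#) is minor, so it is v.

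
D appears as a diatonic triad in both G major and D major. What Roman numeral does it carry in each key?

V in G major; I in D major

The scale of G major is G A B C D E F#; D is degree 5, and the triad built there (D-F#-A) is major, so it is V.
The scale of D major is D E F# G A B C#; D is degree 1, and the triad built there (D-F#-A) is major, so it is I.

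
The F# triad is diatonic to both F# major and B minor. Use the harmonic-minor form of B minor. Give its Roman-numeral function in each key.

The scale of F# major is F# G# A# B C# D# E#; F# is degree 1, and the triad built there (F#-A#-C#) is major, so it is I.
The scale of B minor (harmonic minor) is B C# D E F# G A#; F# is degree 5, and the triad built there (F#-A#-C#) is major, so it is V.

I in F# major; V in B minor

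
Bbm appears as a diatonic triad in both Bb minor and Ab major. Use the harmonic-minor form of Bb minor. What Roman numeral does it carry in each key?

i in Bb minor; ii in Ab major

The scale of Bb minor (harmonic minor) is Bb C Db Eb F Gb A; Bb is degree 1, and the triad built there (Bb-Db-F) is minor, so it is i.
The scale of Ab major is Ab Bb C Db Eb F G; Bb is degree 2, and the triad built there (Bb-Db-F) is minor, so it is ii.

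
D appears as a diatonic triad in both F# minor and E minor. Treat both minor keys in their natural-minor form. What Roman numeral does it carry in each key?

VI in F# minor; VII in E minor

The scale of F# minor (natural minor) is F# G# A B C# D E; D is degree 6, and the triad built there (D-F#-A) is major, so it is VI.
The scale of E minor (natural minor) is E F# G A B C D; D is degree 7, and the triad built there (D-F#-A) is major, so it is VII.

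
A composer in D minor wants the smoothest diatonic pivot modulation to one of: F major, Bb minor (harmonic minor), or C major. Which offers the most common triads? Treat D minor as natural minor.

Triads of D minor (natural minor): D minor (i), E diminished (ii°), F major (III), G minor (iv), A minor (v), Bb major (VI), C major (VII).
F major shares 7: Dm, Edim, F, Gm, Am, Bb, C.
Bb minor (harmonic minor) shares 1: F.
C major shares 4: Dm, F, Am, C.
The most common triads (7) are shared with F major.

F major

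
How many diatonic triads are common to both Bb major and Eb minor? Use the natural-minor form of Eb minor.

0

Diatonic triads of Bb major: Bb (I), Cm (ii), Dm (iii), Eb (IV), F (V), Gm (vi), Adim (vii°).
Diatonic triads of Eb minor (natural minor): Ebm (i), Fdim (ii°), Gb (III), Abm (iv), Bbm (v), Cb (VI), Db (VII).
No triad has the same root and quality in both keys.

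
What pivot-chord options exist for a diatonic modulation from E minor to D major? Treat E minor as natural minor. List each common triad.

Triads in E minor (natural minor): Em (i), F#dim (ii°), G (III), Am (iv), Bm (v), C (VI), D (VII).
Triads in D major: D (I), Em (ii), F#m (iii), G (IV), A (V), Bm (vi), C#dim (vii°).
Shared triads with their functions: Em (i in E minor, ii in D major); G (III in E minor, IV in D major); Bm (v in E minor, vi in D major); D (VII in E minor, I in D major).

Em, G, Bm, D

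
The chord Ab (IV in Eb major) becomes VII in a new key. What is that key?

Bb minor

The numeral VII denotes a major triad on scale degree 7. With Ab on degree 7, the tonic of the new key is Bb.
Degree 7 carries a major triad in natural-minor keys, so the destination is Bb minor.
Check: the diatonic triads of Bb minor (natural minor) are Bbm (i), Cdim (ii°), Db (III), Ebm (iv), Fm (v), Gb (VI), Ab (VII) — Ab is indeed VII.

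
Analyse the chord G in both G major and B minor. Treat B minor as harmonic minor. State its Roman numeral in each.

I in G major; VI in B minor

The scale of G major is G A B C D E F♯; G is degree 1, and the triad built there (G-B-D) is major, so it is I.
The scale of B minor (harmonic minor) is B C♯ D E F♯ G A♯; G is degree 6, and the triad built there (G-B-D) is major, so it is VI.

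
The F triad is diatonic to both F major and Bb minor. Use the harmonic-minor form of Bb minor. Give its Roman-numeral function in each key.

The scale of F major is F G A Bb C D E; F is degree 1, and the triad built there (F-A-C) is major, so it is I.
The scale of Bb minor (harmonic minor) is Bb C Db Eb F Gb A; F is degree 5, and the triad built there (F-A-C) is major, so it is V.

I in F major; V in Bb minor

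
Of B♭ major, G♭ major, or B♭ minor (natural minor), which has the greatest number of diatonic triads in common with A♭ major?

Triads of A♭ major: A♭ major (I), B♭ minor (ii), C minor (iii), D♭ major (IV), E♭ major (V), F minor (vi), G diminished (vii°).
B♭ major shares 2: Cm, E♭.
G♭ major shares 2: B♭m, D♭.
B♭ minor (natural minor) shares 4: A♭, B♭m, D♭, Fm.
The most common triads (4) are shared with B♭ minor.

B♭ minor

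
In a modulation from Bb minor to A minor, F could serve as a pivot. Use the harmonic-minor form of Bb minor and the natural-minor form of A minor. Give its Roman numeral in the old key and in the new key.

V in Bb minor; VI in A minor

The scale of Bb minor (harmonic minor) is Bb C Db Eb F Gb A; F is degree 5, and the triad built there (F-A-C) is major, so it is V.
The scale of A minor (natural minor) is A B C D E F G; F is degree 6, and the triad built there (F-A-C) is major, so it is VI.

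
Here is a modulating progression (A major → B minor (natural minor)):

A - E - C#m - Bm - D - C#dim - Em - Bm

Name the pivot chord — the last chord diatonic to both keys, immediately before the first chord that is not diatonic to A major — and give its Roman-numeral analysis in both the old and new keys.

Chords diatonic to A major: A, Bm, C#m, D, E, F#m, G#dim.
Reading the progression, the first chord not in that set is C#dim, so the modulation leaves A major there.
The chord immediately before C#dim is D, which is diatonic to both keys: IV in A major and III in B minor.

D — IV in A major, III in B minor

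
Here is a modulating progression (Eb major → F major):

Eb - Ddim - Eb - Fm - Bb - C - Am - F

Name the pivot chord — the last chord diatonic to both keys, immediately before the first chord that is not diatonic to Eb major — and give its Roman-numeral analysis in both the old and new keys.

Bb — V in Eb major, IV in F major

Chords diatonic to Eb major: Eb, Fm, Gm, Ab, Bb, Cm, Ddim.
Reading the progression, the first chord not in that set is C, so the modulation leaves Eb major there.
The chord immediately before C is Bb, which is diatonic to both keys: V in Eb major and IV in F major.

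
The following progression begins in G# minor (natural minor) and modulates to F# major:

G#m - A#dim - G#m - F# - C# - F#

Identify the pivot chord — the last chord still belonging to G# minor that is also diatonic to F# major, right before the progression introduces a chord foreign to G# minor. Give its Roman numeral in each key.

F# — VII in G# minor, I in F# major

Chords diatonic to G# minor: G#m, A#dim, B, C#m, D#m, E, F#.
Reading the progression, the first chord not in that set is C#, so the modulation leaves G# minor there.
The chord immediately before C# is F#, which is diatonic to both keys: VII in G# minor and I in F# major.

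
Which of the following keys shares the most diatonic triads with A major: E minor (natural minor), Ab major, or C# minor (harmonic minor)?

C# minor

Triads of A major: A major (I), B minor (ii), C# minor (iii), D major (IV), E major (V), F# minor (vi), G# diminished (vii°).
E minor (natural minor) shares 2: Bm, D.
Ab major shares 0: none.
C# minor (harmonic minor) shares 3: A, C#m, F#m.
The most common triads (3) are shared with C# minor.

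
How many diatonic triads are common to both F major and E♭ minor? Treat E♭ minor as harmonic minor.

1

Diatonic triads of F major: F major (I), G minor (ii), A minor (iii), B♭ major (IV), C major (V), D minor (vi), E diminished (vii°).
Diatonic triads of E♭ minor (harmonic minor): E♭ minor (i), F diminished (ii°), G♭ augmented (III+), A♭ minor (iv), B♭ major (V), C♭ major (VI), D diminished (vii°).
Matching root and quality in both lists: B♭ major.
That gives 1 common triad.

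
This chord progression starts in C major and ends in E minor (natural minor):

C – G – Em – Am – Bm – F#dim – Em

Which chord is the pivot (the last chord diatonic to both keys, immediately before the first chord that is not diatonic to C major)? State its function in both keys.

Chords diatonic to C major: C, Dm, Em, F, G, Am, Bdim.
Reading the progression, the first chord not in that set is Bm, so the modulation leaves C major there.
The chord immediately before Bm is Am, which is diatonic to both keys: vi in C major and iv in E minor.

Am — vi in C major, iv in E minor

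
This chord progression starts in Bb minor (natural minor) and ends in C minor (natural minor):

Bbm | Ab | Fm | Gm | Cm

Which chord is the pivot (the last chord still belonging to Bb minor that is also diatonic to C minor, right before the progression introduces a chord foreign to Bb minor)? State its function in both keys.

Fm — v in Bb minor, iv in C minor

Chords diatonic to Bb minor: Bbm, Cdim, Db, Ebm, Fm, Gb, Ab.
Reading the progression, the first chord not in that set is Gm, so the modulation leaves Bb minor there.
The chord immediately before Gm is Fm, which is diatonic to both keys: v in Bb minor and iv in C minor.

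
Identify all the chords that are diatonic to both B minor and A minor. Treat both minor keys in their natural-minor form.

Em, G

Triads in B minor (natural minor): Bm (i), C♯dim (ii°), D (III), Em (iv), F♯m (v), G (VI), A (VII).
Triads in A minor (natural minor): Am (i), Bdim (ii°), C (III), Dm (iv), Em (v), F (VI), G (VII).
Shared triads with their functions: Em (iv in B minor, v in A minor); G (VI in B minor, VII in A minor).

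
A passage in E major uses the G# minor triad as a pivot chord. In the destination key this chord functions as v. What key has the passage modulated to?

The numeral v denotes a minor triad on scale degree 5. With G# on degree 5, the tonic of the new key is C#.
Degree 5 carries a minor triad in natural-minor keys, so the destination is C# minor.
Check: the diatonic triads of C# minor (natural minor) are C#m (i), D#dim (ii°), E (III), F#m (iv), G#m (v), A (VI), B (VII) — G# minor is indeed v.

C# minor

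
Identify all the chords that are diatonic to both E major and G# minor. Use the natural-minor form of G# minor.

Triads in E major: E (I), F#m (ii), G#m (iii), A (IV), B (V), C#m (vi), D#dim (vii°).
Triads in G# minor (natural minor): G#m (i), A#dim (ii°), B (III), C#m (iv), D#m (v), E (VI), F# (VII).
Shared triads with their functions: E (I in E major, VI in G# minor); G#m (iii in E major, i in G# minor); B (V in E major, III in G# minor); C#m (vi in E major, iv in G# minor).

E, G#m, B, C#m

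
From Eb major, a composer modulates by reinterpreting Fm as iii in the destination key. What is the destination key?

Db major

The numeral iii denotes a minor triad on scale degree 3. With F on degree 3, the tonic of the new key is Db.
Degree 3 carries a minor triad in major keys, so the destination is Db major.
Check: the diatonic triads of Db major are Db (I), Ebm (ii), Fm (iii), Gb (IV), Ab (V), Bbm (vi), Cdim (vii°) — Fm is indeed iii.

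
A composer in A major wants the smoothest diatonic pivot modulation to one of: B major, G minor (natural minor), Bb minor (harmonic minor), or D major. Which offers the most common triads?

Triads of A major: A major (I), B minor (ii), C# minor (iii), D major (IV), E major (V), F# minor (vi), G# diminished (vii°).
B major shares 2: C#m, E.
G minor (natural minor) shares 0: none.
Bb minor (harmonic minor) shares 0: none.
D major shares 4: A, Bm, D, F#m.
The most common triads (4) are shared with D major.

D major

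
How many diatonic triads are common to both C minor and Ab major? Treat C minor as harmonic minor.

Diatonic triads of C minor (harmonic minor): Cm (i), Ddim (ii°), Ebaug (III+), Fm (iv), G (V), Ab (VI), Bdim (vii°).
Diatonic triads of Ab major: Ab (I), Bbm (ii), Cm (iii), Db (IV), Eb (V), Fm (vi), Gdim (vii°).
Matching root and quality in both lists: Cm, Fm, Ab.
That gives 3 common triads.

3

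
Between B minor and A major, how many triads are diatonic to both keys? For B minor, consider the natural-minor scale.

Diatonic triads of B minor (natural minor): Bm (i), C#dim (ii°), D (III), Em (iv), F#m (v), G (VI), A (VII).
Diatonic triads of A major: A (I), Bm (ii), C#m (iii), D (IV), E (V), F#m (vi), G#dim (vii°).
Matching root and quality in both lists: Bm, D, F#m, A.
That gives 4 common triads.

4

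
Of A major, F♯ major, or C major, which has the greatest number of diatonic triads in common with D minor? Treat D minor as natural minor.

C major

Triads of D minor (natural minor): Dm (i), Edim (ii°), F (III), Gm (iv), Am (v), B♭ (VI), C (VII).
A major shares 0: none.
F♯ major shares 0: none.
C major shares 4: Dm, F, Am, C.
The most common triads (4) are shared with C major.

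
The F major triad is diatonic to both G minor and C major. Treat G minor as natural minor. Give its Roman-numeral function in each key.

The scale of G minor (natural minor) is G A Bb C D Eb F; F is degree 7, and the triad built there (F-A-C) is major, so it is VII.
The scale of C major is C D E F G A B; F is degree 4, and the triad built there (F-A-C) is major, so it is IV.

VII in G minor; IV in C major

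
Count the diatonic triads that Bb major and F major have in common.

Diatonic triads of Bb major: Bb (I), Cm (ii), Dm (iii), Eb (IV), F (V), Gm (vi), Adim (vii°).
Diatonic triads of F major: F (I), Gm (ii), Am (iii), Bb (IV), C (V), Dm (vi), Edim (vii°).
Matching root and quality in both lists: Bb, Dm, F, Gm.
That gives 4 common triads.

4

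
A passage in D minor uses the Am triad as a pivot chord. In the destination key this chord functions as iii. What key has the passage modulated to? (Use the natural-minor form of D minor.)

F major

The numeral iii denotes a minor triad on scale degree 3. With A on degree 3, the tonic of the new key is F.
Degree 3 carries a minor triad in major keys, so the destination is F major.
Check: the diatonic triads of F major are F (I), Gm (ii), Am (iii), Bb (IV), C (V), Dm (vi), Edim (vii°) — Am is indeed iii.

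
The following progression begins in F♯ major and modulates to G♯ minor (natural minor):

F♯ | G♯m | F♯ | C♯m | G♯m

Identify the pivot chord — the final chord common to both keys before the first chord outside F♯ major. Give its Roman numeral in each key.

Chords diatonic to F♯ major: F♯, G♯m, A♯m, B, C♯, D♯m, E♯dim.
Reading the progression, the first chord not in that set is C♯m, so the modulation leaves F♯ major there.
The chord immediately before C♯m is F♯, which is diatonic to both keys: I in F♯ major and VII in G♯ minor.

F♯ — I in F♯ major, VII in G♯ minor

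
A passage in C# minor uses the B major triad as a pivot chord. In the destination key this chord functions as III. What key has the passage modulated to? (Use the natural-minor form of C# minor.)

G# minor

The numeral III denotes a major triad on scale degree 3. With B on degree 3, the tonic of the new key is G#.
Degree 3 carries a major triad in natural-minor keys, so the destination is G# minor.
Check: the diatonic triads of G# minor (natural minor) are G#m (i), A#dim (ii°), B (III), C#m (iv), D#m (v), E (VI), F# (VII) — B major is indeed III.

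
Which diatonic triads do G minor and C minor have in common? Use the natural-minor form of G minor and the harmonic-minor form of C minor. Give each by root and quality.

Cm

Triads in G minor (natural minor): G minor (i), A diminished (ii°), Bb major (III), C minor (iv), D minor (v), Eb major (VI), F major (VII).
Triads in C minor (harmonic minor): C minor (i), D diminished (ii°), Eb augmented (III+), F minor (iv), G major (V), Ab major (VI), B diminished (vii°).
Shared triads with their functions: C minor (iv in G minor, i in C minor).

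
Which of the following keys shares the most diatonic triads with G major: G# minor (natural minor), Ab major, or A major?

Triads of G major: G (I), Am (ii), Bm (iii), C (IV), D (V), Em (vi), F#dim (vii°).
G# minor (natural minor) shares 0: none.
Ab major shares 0: none.
A major shares 2: Bm, D.
The most common triads (2) are shared with A major.

A major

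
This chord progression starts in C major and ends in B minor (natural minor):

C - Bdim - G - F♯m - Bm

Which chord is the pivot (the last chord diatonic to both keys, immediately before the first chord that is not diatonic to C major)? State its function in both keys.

Chords diatonic to C major: C, Dm, Em, F, G, Am, Bdim.
Reading the progression, the first chord not in that set is F♯m, so the modulation leaves C major there.
The chord immediately before F♯m is G, which is diatonic to both keys: V in C major and VI in B minor.

G — V in C major, VI in B minor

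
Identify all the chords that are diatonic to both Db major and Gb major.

Db, Ebm, Gb, Bbm

Triads in Db major: Db (I), Ebm (ii), Fm (iii), Gb (IV), Ab (V), Bbm (vi), Cdim (vii°).
Triads in Gb major: Gb (I), Abm (ii), Bbm (iii), Cb (IV), Db (V), Ebm (vi), Fdim (vii°).
Shared triads with their functions: Db (I in Db major, V in Gb major); Ebm (ii in Db major, vi in Gb major); Gb (IV in Db major, I in Gb major); Bbm (vi in Db major, iii in Gb major).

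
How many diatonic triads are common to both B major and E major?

4

Diatonic triads of B major: B (I), C#m (ii), D#m (iii), E (IV), F# (V), G#m (vi), A#dim (vii°).
Diatonic triads of E major: E (I), F#m (ii), G#m (iii), A (IV), B (V), C#m (vi), D#dim (vii°).
Matching root and quality in both lists: B, C#m, E, G#m.
That gives 4 common triads.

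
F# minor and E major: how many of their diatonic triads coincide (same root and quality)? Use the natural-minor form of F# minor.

Diatonic triads of F# minor (natural minor): F#m (i), G#dim (ii°), A (III), Bm (iv), C#m (v), D (VI), E (VII).
Diatonic triads of E major: E (I), F#m (ii), G#m (iii), A (IV), B (V), C#m (vi), D#dim (vii°).
Matching root and quality in both lists: F#m, A, C#m, E.
That gives 4 common triads.

4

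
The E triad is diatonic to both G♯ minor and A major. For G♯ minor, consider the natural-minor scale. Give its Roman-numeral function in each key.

VI in G♯ minor; V in A major

The scale of G♯ minor (natural minor) is G♯ A♯ B C♯ D♯ E F♯; E is degree 6, and the triad built there (E-G♯-B) is major, so it is VI.
The scale of A major is A B C♯ D E F♯ G♯; E is degree 5, and the triad built there (E-G♯-B) is major, so it is V.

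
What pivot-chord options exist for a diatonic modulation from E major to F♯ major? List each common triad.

G♯m, B

Triads in E major: E (I), F♯m (ii), G♯m (iii), A (IV), B (V), C♯m (vi), D♯dim (vii°).
Triads in F♯ major: F♯ (I), G♯m (ii), A♯m (iii), B (IV), C♯ (V), D♯m (vi), E♯dim (vii°).
Shared triads with their functions: G♯m (iii in E major, ii in F♯ major); B (V in E major, IV in F♯ major).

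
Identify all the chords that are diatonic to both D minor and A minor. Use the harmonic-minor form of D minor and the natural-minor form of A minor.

Triads in D minor (harmonic minor): Dm (i), Edim (ii°), Faug (III+), Gm (iv), A (V), Bb (VI), C#dim (vii°).
Triads in A minor (natural minor): Am (i), Bdim (ii°), C (III), Dm (iv), Em (v), F (VI), G (VII).
Shared triads with their functions: Dm (i in D minor, iv in A minor).

Dm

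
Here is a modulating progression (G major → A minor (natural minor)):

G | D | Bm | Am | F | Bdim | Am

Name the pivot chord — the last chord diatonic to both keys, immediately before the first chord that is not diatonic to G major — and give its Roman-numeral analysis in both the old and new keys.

Am — ii in G major, i in A minor

Chords diatonic to G major: G, Am, Bm, C, D, Em, F♯dim.
Reading the progression, the first chord not in that set is F, so the modulation leaves G major there.
The chord immediately before F is Am, which is diatonic to both keys: ii in G major and i in A minor.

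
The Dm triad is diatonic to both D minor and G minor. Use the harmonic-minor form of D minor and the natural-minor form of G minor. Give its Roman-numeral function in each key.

i in D minor; v in G minor

The scale of D minor (harmonic minor) is D E F G A Bb C#; D is degree 1, and the triad built there (D-F-A) is minor, so it is i.
The scale of G minor (natural minor) is G A Bb C D Eb F; D is degree 5, and the triad built there (D-F-A) is minor, so it is v.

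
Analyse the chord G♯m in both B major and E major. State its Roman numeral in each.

vi in B major; iii in E major

The scale of B major is B C♯ D♯ E F♯ G♯ A♯; G♯ is degree 6, and the triad built there (G♯-B-D♯) is minor, so it is vi.
The scale of E major is E F♯ G♯ A B C♯ D♯; G♯ is degree 3, and the triad built there (G♯-B-D♯) is minor, so it is iii.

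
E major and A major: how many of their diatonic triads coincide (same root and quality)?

4

Diatonic triads of E major: E major (I), F# minor (ii), G# minor (iii), A major (IV), B major (V), C# minor (vi), D# diminished (vii°).
Diatonic triads of A major: A major (I), B minor (ii), C# minor (iii), D major (IV), E major (V), F# minor (vi), G# diminished (vii°).
Matching root and quality in both lists: E major, F# minor, A major, C# minor.
That gives 4 common triads.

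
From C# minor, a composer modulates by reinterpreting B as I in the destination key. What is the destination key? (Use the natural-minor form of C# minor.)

The numeral I denotes a major triad on scale degree 1. With B on degree 1, the tonic of the new key is B.
Degree 1 carries a major triad in major keys, so the destination is B major.
Check: the diatonic triads of B major are B (I), C#m (ii), D#m (iii), E (IV), F# (V), G#m (vi), A#dim (vii°) — B is indeed I.

B major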